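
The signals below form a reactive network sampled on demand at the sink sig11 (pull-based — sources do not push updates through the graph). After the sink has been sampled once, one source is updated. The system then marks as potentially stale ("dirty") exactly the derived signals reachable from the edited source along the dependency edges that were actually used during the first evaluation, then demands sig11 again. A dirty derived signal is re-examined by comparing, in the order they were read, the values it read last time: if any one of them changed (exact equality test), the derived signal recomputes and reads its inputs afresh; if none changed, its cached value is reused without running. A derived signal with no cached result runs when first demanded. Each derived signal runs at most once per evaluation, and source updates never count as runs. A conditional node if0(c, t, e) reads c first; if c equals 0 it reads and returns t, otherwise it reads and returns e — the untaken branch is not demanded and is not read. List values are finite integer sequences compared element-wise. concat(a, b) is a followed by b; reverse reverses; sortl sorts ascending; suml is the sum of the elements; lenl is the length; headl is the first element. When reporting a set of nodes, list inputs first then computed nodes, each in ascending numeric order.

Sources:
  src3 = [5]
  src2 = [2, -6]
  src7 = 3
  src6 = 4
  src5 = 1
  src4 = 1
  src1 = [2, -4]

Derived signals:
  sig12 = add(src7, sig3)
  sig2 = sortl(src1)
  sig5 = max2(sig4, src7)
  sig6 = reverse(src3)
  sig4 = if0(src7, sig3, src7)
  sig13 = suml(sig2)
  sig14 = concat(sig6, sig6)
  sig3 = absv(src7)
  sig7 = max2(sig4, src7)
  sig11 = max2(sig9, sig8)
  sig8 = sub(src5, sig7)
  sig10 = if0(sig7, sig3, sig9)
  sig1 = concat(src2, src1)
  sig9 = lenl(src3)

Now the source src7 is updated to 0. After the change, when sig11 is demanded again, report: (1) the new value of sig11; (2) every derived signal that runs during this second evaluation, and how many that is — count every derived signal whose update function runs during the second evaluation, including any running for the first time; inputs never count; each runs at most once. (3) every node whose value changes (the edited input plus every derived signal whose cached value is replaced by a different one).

Initial pass — values computed on the first demand:
  sig4 = if0(src7=3 -> else branch src7) = 3
  sig7 = max2(3, 3) = 3
  sig8 = sub(1, 3) = -2
  sig9 = lenl([5]) = 1
  sig11 = max2(1, -2) = 1

Second demand — change propagation:
  sig3: newly demanded (no cache) — executes and yields 0.
  sig4: re-runs because src7 3->0; src7 3->0; new result 0.
  sig7: re-runs because sig4 3->0; src7 3->0; new result 0.
  sig8: re-runs because sig7 3->0; new result 1.
  sig11: re-runs because sig8 -2->1; new result 1 (unchanged).

The important point: the flipped condition pulls in fresh nodes; sig3 runs for the first time.

sig11 now evaluates to 1.
Run set: sig3, sig4, sig7, sig8, sig11 (5 run).
Changed values: src7, sig4, sig7, sig8.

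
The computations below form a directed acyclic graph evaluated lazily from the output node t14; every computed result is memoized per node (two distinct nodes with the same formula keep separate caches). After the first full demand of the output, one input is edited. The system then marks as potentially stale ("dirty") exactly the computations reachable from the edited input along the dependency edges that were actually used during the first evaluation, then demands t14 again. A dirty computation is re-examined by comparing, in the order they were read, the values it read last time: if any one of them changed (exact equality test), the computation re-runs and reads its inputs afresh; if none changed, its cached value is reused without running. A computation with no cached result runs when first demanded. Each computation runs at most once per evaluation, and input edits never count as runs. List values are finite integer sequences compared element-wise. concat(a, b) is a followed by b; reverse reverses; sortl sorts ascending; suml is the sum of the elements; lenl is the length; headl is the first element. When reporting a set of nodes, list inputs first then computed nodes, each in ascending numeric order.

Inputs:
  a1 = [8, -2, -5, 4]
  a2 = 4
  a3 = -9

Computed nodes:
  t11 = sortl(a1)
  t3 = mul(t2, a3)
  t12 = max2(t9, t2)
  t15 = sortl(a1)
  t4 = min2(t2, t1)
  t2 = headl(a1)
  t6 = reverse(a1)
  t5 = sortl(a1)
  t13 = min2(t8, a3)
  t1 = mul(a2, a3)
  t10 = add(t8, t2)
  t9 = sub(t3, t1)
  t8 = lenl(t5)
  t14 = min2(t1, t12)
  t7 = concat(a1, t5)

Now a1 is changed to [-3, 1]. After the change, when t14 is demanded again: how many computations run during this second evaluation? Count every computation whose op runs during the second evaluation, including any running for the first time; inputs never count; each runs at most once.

5 computations run: t2, t3, t9, t12, t14.

First demand of the output computes:
  t1 = mul(4, -9) = -36
  t2 = headl([8, -2, -5, 4]) = 8
  t3 = mul(8, -9) = -72
  t9 = sub(-72, -36) = -36
  t12 = max2(-36, 8) = 8
  t14 = min2(-36, 8) = -36

After the edit, cleaning proceeds:
  t2: a read changed (a1 [8, -2, -5, 4]->[-3, 1]) — executes, giving -3.
  t3: a read changed (t2 8->-3) — executes, giving 27.
  t9: a read changed (t3 -72->27) — executes, giving 63.
  t12: a read changed (t9 -36->63; t2 8->-3) — executes, giving 63.
  t14: a read changed (t12 8->63) — executes, giving -36 — identical to its old value.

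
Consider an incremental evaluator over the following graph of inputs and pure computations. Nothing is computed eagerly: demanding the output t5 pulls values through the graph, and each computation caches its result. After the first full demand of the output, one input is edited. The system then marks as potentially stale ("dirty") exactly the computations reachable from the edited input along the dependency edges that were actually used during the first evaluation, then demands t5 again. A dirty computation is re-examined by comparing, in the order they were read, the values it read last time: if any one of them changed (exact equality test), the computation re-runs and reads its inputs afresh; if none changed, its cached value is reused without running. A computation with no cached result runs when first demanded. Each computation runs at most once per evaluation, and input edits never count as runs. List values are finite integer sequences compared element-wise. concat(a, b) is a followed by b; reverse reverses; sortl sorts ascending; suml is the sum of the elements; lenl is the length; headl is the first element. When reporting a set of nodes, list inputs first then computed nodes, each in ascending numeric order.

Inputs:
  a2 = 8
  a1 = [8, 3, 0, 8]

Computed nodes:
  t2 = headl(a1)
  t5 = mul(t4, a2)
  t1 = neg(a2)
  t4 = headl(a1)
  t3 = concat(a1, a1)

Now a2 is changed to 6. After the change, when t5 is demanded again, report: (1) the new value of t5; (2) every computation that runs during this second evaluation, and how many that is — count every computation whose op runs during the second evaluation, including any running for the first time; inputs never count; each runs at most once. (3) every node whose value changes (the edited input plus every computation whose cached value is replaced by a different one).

t5 now evaluates to 48.
Run set: t5 (1 run).
Changed values: a2, t5.

Initial pass — values computed on the first demand:
  t4 = headl([8, 3, 0, 8]) = 8
  t5 = mul(8, 8) = 64

Second demand — change propagation:
  t5: re-runs because a2 8->6; new result 48.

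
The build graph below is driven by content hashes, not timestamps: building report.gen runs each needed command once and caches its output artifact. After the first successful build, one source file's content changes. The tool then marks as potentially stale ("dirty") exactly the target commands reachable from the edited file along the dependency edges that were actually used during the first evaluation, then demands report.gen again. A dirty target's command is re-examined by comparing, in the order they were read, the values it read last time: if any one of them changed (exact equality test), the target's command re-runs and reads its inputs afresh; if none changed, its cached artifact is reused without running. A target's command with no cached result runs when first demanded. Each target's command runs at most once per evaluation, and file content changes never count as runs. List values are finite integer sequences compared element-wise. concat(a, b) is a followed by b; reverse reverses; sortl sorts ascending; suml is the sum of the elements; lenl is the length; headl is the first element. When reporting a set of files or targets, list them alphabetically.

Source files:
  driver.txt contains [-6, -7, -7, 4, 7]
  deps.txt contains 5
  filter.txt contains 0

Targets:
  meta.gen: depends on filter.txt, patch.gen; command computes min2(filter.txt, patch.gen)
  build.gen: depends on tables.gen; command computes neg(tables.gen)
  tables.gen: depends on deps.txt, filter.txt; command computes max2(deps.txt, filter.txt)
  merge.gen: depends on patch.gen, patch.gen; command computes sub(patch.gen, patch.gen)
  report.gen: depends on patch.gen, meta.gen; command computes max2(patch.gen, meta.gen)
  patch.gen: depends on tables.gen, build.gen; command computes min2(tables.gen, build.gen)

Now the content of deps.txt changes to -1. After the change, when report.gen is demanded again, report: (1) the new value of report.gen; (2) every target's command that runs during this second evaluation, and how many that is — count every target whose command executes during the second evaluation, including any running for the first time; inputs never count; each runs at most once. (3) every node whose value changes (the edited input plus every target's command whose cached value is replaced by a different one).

report.gen now evaluates to 0.
Run set: build.gen, meta.gen, patch.gen, report.gen, tables.gen (5 run).
Changed values: build.gen, deps.txt, meta.gen, patch.gen, report.gen, tables.gen.

Initial pass — values computed on the first demand:
  tables.gen = max2(5, 0) = 5
  build.gen = neg(5) = -5
  patch.gen = min2(5, -5) = -5
  meta.gen = min2(0, -5) = -5
  report.gen = max2(-5, -5) = -5

Second demand — change propagation:
  tables.gen: re-runs because deps.txt 5->-1; new result 0.
  build.gen: re-runs because tables.gen 5->0; new result 0.
  patch.gen: re-runs because tables.gen 5->0; build.gen -5->0; new result 0.
  meta.gen: re-runs because patch.gen -5->0; new result 0.
  report.gen: re-runs because patch.gen -5->0; meta.gen -5->0; new result 0.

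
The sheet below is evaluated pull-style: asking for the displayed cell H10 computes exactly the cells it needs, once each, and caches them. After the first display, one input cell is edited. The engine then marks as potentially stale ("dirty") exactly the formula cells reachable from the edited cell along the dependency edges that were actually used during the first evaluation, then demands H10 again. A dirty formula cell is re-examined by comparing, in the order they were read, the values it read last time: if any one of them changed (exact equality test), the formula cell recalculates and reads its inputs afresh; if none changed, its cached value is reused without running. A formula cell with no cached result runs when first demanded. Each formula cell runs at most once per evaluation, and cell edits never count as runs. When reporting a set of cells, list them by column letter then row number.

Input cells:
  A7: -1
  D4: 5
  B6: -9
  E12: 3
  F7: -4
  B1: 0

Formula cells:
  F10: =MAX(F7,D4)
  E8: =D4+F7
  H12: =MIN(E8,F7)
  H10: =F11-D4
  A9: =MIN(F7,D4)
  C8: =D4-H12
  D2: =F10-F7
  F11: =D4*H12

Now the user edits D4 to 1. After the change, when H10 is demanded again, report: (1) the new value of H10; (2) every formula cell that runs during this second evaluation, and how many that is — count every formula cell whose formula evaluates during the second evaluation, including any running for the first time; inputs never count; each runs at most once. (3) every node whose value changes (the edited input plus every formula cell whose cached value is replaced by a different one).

First demand of the output computes:
  E8 = 5 + -4 = 1
  H12 = MIN(1, -4) = -4
  F11 = 5 * -4 = -20
  H10 = -20 - 5 = -25

After the edit, cleaning proceeds:
  E8: a read changed (D4 5->1) — executes, giving -3.
  H12: a read changed (E8 1->-3) — executes, giving -4 — identical to its old value.
  F11: a read changed (D4 5->1) — executes, giving -4.
  H10: a read changed (F11 -20->-4; D4 5->1) — executes, giving -5.

Demanding H10 again yields -5.
4 formula cells run: E8, F11, H10, H12.
The nodes whose values change: D4, E8, F11, H10.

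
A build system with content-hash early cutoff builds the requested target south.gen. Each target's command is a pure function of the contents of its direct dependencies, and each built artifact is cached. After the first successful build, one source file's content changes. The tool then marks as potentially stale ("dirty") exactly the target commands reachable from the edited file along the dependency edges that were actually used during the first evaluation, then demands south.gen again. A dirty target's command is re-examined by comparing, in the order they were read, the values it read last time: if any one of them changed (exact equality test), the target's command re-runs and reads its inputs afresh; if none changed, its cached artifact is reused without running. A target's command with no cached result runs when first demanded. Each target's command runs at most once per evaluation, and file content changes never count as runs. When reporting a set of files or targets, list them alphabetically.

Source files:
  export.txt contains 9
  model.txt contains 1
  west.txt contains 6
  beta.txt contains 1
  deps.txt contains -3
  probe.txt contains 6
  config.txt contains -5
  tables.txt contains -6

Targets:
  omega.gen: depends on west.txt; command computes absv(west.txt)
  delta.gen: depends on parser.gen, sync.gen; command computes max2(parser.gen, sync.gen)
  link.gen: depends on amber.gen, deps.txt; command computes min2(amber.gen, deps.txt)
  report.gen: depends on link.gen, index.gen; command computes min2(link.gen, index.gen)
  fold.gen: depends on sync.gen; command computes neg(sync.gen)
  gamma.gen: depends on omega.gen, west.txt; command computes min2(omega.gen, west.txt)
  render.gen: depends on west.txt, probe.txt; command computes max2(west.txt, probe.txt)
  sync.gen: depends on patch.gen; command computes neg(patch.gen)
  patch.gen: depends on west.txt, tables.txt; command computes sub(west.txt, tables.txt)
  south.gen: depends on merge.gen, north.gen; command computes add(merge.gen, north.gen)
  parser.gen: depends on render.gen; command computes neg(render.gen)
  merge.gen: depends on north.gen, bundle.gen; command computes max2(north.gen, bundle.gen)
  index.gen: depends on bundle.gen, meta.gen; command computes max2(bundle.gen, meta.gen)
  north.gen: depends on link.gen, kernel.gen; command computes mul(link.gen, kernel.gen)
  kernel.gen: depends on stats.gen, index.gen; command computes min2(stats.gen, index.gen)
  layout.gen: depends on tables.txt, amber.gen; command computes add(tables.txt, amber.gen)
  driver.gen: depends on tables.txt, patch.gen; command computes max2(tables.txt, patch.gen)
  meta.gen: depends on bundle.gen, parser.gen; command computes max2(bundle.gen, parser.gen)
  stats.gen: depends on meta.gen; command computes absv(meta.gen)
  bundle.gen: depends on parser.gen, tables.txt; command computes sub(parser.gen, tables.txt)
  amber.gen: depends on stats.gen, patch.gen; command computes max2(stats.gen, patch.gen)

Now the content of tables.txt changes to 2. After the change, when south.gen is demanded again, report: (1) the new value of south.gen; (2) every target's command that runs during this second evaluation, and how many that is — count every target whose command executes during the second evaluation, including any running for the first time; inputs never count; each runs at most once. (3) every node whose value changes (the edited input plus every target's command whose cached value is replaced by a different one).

First evaluation (everything demanded from the output):
  patch.gen = sub(6, -6) = 12
  render.gen = max2(6, 6) = 6
  parser.gen = neg(6) = -6
  bundle.gen = sub(-6, -6) = 0
  meta.gen = max2(0, -6) = 0
  index.gen = max2(0, 0) = 0
  stats.gen = absv(0) = 0
  amber.gen = max2(0, 12) = 12
  kernel.gen = min2(0, 0) = 0
  link.gen = min2(12, -3) = -3
  north.gen = mul(-3, 0) = 0
  merge.gen = max2(0, 0) = 0
  south.gen = add(0, 0) = 0

Propagation after the edit:
  bundle.gen: runs — tables.txt -6->2; result -8.
  meta.gen: runs — bundle.gen 0->-8; result -6.
  index.gen: runs — bundle.gen 0->-8; meta.gen 0->-6; result -6.
  patch.gen: runs — tables.txt -6->2; result 4.
  stats.gen: runs — meta.gen 0->-6; result 6.
  amber.gen: runs — stats.gen 0->6; patch.gen 12->4; result 6.
  kernel.gen: runs — stats.gen 0->6; index.gen 0->-6; result -6.
  link.gen: runs — amber.gen 12->6; result -3 (same value as before).
  north.gen: runs — kernel.gen 0->-6; result 18.
  merge.gen: runs — north.gen 0->18; bundle.gen 0->-8; result 18.
  south.gen: runs — merge.gen 0->18; north.gen 0->18; result 36.

New value of south.gen: 36.
Target commands that run: amber.gen, bundle.gen, index.gen, kernel.gen, link.gen, merge.gen, meta.gen, north.gen, patch.gen, south.gen, stats.gen — 11 in total.
Values that change: amber.gen, bundle.gen, index.gen, kernel.gen, merge.gen, meta.gen, north.gen, patch.gen, south.gen, stats.gen, tables.txt.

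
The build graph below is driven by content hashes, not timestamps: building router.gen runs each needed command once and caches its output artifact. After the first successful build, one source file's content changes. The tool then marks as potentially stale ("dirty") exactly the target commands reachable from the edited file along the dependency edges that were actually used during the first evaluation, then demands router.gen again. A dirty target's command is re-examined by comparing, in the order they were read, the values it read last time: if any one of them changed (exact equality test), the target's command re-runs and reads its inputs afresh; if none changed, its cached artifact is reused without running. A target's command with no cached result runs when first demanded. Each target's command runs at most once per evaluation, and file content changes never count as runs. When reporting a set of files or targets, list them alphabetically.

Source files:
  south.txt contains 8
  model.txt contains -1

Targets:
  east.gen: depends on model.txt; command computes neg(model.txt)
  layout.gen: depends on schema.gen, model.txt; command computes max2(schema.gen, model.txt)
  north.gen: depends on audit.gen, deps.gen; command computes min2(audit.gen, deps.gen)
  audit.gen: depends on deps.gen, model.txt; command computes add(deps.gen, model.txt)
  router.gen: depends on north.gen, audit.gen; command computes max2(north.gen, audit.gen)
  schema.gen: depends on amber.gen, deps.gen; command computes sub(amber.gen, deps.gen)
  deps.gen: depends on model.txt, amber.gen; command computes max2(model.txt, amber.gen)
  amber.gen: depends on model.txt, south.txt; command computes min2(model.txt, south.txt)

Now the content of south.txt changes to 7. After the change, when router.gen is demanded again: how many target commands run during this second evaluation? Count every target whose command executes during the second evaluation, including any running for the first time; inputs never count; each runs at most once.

Run set: amber.gen (1 run).
The important point: amber.gen recomputes to an identical value, and the output ends up unchanged.

Initial pass — values computed on the first demand:
  amber.gen = min2(-1, 8) = -1
  deps.gen = max2(-1, -1) = -1
  audit.gen = add(-1, -1) = -2
  north.gen = min2(-2, -1) = -2
  router.gen = max2(-2, -2) = -2

Second demand — change propagation:
  amber.gen: re-runs because south.txt 8->7; new result -1 (unchanged).
  deps.gen: re-examined; everything it read last time is the same (model.txt unchanged, amber.gen unchanged) — cache -1 kept, no run.
  audit.gen: re-examined; everything it read last time is the same (deps.gen unchanged, model.txt unchanged) — cache -2 kept, no run.
  north.gen: re-examined; everything it read last time is the same (audit.gen unchanged, deps.gen unchanged) — cache -2 kept, no run.
  router.gen: re-examined; everything it read last time is the same (north.gen unchanged, audit.gen unchanged) — cache -2 kept, no run.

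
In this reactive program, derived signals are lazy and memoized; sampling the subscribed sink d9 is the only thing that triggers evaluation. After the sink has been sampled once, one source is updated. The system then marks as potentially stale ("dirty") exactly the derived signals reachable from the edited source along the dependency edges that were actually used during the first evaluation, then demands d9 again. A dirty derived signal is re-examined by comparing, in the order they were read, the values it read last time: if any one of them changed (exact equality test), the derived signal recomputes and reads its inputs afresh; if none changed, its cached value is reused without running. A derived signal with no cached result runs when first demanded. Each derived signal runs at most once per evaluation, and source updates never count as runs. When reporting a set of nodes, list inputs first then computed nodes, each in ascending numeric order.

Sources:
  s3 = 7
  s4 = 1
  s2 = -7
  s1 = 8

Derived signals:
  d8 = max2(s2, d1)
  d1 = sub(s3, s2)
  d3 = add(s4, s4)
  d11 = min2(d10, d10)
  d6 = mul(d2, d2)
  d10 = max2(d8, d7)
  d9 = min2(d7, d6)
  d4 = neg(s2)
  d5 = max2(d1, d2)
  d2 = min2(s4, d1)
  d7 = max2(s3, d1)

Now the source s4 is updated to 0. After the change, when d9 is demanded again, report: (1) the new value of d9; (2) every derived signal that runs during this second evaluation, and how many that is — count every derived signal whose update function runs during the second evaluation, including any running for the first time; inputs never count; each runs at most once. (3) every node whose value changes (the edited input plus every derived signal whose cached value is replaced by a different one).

Demanding d9 again yields 0.
3 derived signals run: d2, d6, d9.
The nodes whose values change: s4, d2, d6, d9.

First demand of the output computes:
  d1 = sub(7, -7) = 14
  d2 = min2(1, 14) = 1
  d6 = mul(1, 1) = 1
  d7 = max2(7, 14) = 14
  d9 = min2(14, 1) = 1

After the edit, cleaning proceeds:
  d2: a read changed (s4 1->0) — executes, giving 0.
  d6: a read changed (d2 1->0; d2 1->0) — executes, giving 0.
  d9: a read changed (d6 1->0) — executes, giving 0.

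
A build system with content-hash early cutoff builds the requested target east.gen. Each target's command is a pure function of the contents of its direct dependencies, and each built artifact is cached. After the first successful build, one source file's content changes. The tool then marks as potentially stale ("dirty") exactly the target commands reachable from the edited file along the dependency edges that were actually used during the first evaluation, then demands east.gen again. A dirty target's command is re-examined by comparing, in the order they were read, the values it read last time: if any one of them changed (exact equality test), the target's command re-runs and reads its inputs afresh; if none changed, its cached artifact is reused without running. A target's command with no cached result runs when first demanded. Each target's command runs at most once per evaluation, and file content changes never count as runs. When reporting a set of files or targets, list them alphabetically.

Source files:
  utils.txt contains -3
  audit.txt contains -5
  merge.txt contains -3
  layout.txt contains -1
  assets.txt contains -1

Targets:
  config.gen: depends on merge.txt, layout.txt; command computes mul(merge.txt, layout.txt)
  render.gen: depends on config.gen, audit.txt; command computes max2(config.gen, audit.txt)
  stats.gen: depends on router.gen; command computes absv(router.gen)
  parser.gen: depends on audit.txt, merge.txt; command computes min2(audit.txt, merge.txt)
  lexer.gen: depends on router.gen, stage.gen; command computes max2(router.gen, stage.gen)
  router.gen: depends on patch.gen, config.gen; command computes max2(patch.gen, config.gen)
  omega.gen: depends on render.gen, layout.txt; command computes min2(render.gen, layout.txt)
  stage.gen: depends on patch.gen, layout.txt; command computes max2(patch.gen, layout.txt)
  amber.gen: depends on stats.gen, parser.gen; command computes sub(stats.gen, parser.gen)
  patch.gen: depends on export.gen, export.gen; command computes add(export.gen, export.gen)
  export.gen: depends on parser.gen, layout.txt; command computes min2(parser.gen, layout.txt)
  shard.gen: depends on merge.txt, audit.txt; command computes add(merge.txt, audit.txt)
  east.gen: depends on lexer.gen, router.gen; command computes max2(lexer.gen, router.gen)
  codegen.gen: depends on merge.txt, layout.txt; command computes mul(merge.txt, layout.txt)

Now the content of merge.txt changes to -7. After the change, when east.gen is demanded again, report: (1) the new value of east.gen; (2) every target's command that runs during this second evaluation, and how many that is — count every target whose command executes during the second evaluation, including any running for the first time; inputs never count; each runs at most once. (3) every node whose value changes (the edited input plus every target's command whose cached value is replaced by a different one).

New value of east.gen: 7.
Target commands that run: config.gen, east.gen, export.gen, lexer.gen, parser.gen, patch.gen, router.gen, stage.gen — 8 in total.
Values that change: config.gen, east.gen, export.gen, lexer.gen, merge.txt, parser.gen, patch.gen, router.gen.

First evaluation (everything demanded from the output):
  config.gen = mul(-3, -1) = 3
  parser.gen = min2(-5, -3) = -5
  export.gen = min2(-5, -1) = -5
  patch.gen = add(-5, -5) = -10
  router.gen = max2(-10, 3) = 3
  stage.gen = max2(-10, -1) = -1
  lexer.gen = max2(3, -1) = 3
  east.gen = max2(3, 3) = 3

Propagation after the edit:
  config.gen: runs — merge.txt -3->-7; result 7.
  parser.gen: runs — merge.txt -3->-7; result -7.
  export.gen: runs — parser.gen -5->-7; result -7.
  patch.gen: runs — export.gen -5->-7; export.gen -5->-7; result -14.
  router.gen: runs — patch.gen -10->-14; config.gen 3->7; result 7.
  stage.gen: runs — patch.gen -10->-14; result -1 (same value as before).
  lexer.gen: runs — router.gen 3->7; result 7.
  east.gen: runs — lexer.gen 3->7; router.gen 3->7; result 7.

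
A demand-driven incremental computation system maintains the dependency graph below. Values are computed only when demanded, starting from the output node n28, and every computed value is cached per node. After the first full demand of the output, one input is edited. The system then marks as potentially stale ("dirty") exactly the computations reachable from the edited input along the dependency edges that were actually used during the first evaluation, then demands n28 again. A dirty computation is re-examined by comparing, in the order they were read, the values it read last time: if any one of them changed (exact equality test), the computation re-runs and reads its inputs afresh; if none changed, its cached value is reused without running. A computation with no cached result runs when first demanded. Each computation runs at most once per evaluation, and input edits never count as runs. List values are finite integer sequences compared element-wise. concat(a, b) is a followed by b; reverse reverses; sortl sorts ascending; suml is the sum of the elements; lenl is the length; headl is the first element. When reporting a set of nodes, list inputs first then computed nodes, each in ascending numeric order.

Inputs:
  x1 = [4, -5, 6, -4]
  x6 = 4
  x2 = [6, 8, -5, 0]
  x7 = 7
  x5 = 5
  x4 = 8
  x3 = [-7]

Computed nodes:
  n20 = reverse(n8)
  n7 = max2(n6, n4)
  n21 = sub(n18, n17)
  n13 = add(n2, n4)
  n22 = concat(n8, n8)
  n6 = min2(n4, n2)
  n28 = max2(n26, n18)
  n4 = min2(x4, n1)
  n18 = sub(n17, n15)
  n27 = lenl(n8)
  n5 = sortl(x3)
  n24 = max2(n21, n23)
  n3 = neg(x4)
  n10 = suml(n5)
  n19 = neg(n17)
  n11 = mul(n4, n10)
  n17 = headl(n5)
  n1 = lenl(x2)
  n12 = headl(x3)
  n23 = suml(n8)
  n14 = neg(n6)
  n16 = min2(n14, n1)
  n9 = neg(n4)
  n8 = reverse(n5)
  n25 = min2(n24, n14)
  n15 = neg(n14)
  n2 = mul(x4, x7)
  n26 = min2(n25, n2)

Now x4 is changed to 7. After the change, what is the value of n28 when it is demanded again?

New value of n28: -4.
Key observation: the cutoff stops propagation at n14 — its inputs' values are unchanged, so it reuses its cache.

First evaluation (everything demanded from the output):
  n1 = lenl([6, 8, -5, 0]) = 4
  n2 = mul(8, 7) = 56
  n4 = min2(8, 4) = 4
  n5 = sortl([-7]) = [-7]
  n6 = min2(4, 56) = 4
  n8 = reverse([-7]) = [-7]
  n14 = neg(4) = -4
  n15 = neg(-4) = 4
  n17 = headl([-7]) = -7
  n18 = sub(-7, 4) = -11
  n21 = sub(-11, -7) = -4
  n23 = suml([-7]) = -7
  n24 = max2(-4, -7) = -4
  n25 = min2(-4, -4) = -4
  n26 = min2(-4, 56) = -4
  n28 = max2(-4, -11) = -4

Propagation after the edit:
  n2: runs — x4 8->7; result 49.
  n4: runs — x4 8->7; result 4 (same value as before).
  n6: runs — n2 56->49; result 4 (same value as before).
  n14: checked — values it read are unchanged (n6 unchanged); reused cached -4 without running.
  n15: checked — values it read are unchanged (n14 unchanged); reused cached 4 without running.
  n18: checked — values it read are unchanged (n17 unchanged, n15 unchanged); reused cached -11 without running.
  n21: checked — values it read are unchanged (n18 unchanged, n17 unchanged); reused cached -4 without running.
  n24: checked — values it read are unchanged (n21 unchanged, n23 unchanged); reused cached -4 without running.
  n25: checked — values it read are unchanged (n24 unchanged, n14 unchanged); reused cached -4 without running.
  n26: runs — n2 56->49; result -4 (same value as before).
  n28: checked — values it read are unchanged (n26 unchanged, n18 unchanged); reused cached -4 without running.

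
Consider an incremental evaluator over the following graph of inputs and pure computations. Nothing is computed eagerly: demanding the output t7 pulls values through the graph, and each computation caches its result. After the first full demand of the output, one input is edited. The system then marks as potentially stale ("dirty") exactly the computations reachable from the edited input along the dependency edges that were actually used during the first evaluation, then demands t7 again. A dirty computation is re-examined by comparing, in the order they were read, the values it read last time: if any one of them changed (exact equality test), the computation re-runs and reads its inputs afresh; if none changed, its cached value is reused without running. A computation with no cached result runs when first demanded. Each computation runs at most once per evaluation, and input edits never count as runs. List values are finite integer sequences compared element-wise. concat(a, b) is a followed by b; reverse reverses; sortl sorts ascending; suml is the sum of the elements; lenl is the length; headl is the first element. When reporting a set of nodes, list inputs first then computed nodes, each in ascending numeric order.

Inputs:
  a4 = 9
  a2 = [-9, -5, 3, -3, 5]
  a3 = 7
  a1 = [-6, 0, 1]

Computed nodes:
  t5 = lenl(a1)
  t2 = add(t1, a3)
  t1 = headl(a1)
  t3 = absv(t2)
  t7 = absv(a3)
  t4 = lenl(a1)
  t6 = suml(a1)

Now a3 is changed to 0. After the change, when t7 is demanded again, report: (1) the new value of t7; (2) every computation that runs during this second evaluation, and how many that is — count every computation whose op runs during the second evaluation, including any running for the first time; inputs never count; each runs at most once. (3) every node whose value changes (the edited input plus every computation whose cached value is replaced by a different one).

Initial pass — values computed on the first demand:
  t7 = absv(7) = 7

Second demand — change propagation:
  t7: re-runs because a3 7->0; new result 0.

t7 now evaluates to 0.
Run set: t7 (1 run).
Changed values: a3, t7.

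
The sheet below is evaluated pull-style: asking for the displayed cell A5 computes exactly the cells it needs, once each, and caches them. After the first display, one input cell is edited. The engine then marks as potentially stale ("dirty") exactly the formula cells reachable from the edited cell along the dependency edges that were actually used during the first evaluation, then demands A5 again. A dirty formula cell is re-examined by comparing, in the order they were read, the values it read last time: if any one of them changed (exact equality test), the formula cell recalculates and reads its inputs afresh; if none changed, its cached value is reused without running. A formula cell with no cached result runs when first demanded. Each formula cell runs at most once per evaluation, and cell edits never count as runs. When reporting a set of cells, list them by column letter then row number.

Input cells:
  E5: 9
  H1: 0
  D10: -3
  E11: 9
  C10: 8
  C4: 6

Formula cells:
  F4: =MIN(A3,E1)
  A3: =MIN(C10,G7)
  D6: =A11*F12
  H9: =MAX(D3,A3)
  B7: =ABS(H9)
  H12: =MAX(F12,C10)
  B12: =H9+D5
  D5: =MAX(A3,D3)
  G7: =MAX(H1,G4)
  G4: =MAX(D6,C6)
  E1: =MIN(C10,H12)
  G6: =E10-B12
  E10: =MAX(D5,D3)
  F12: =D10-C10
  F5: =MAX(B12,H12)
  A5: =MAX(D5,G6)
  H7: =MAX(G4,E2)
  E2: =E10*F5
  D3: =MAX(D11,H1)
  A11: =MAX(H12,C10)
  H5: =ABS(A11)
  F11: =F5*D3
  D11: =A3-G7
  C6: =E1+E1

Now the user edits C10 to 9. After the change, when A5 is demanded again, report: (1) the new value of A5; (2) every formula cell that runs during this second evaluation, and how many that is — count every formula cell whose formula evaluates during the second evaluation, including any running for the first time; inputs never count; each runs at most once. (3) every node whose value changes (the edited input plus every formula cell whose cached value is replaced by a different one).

First demand of the output computes:
  F12 = -3 - 8 = -11
  H12 = MAX(-11, 8) = 8
  A11 = MAX(8, 8) = 8
  D6 = 8 * -11 = -88
  E1 = MIN(8, 8) = 8
  C6 = 8 + 8 = 16
  G4 = MAX(-88, 16) = 16
  G7 = MAX(0, 16) = 16
  A3 = MIN(8, 16) = 8
  D11 = 8 - 16 = -8
  D3 = MAX(-8, 0) = 0
  D5 = MAX(8, 0) = 8
  E10 = MAX(8, 0) = 8
  H9 = MAX(0, 8) = 8
  B12 = 8 + 8 = 16
  G6 = 8 - 16 = -8
  A5 = MAX(8, -8) = 8

After the edit, cleaning proceeds:
  F12: a read changed (C10 8->9) — executes, giving -12.
  H12: a read changed (F12 -11->-12; C10 8->9) — executes, giving 9.
  A11: a read changed (H12 8->9; C10 8->9) — executes, giving 9.
  D6: a read changed (A11 8->9; F12 -11->-12) — executes, giving -108.
  E1: a read changed (C10 8->9; H12 8->9) — executes, giving 9.
  C6: a read changed (E1 8->9; E1 8->9) — executes, giving 18.
  G4: a read changed (D6 -88->-108; C6 16->18) — executes, giving 18.
  G7: a read changed (G4 16->18) — executes, giving 18.
  A3: a read changed (C10 8->9; G7 16->18) — executes, giving 9.
  D11: a read changed (A3 8->9; G7 16->18) — executes, giving -9.
  D3: a read changed (D11 -8->-9) — executes, giving 0 — identical to its old value.
  D5: a read changed (A3 8->9) — executes, giving 9.
  E10: a read changed (D5 8->9) — executes, giving 9.
  H9: a read changed (A3 8->9) — executes, giving 9.
  B12: a read changed (H9 8->9; D5 8->9) — executes, giving 18.
  G6: a read changed (E10 8->9; B12 16->18) — executes, giving -9.
  A5: a read changed (D5 8->9; G6 -8->-9) — executes, giving 9.

Demanding A5 again yields 9.
17 formula cells run: A3, A5, A11, B12, C6, D3, D5, D6, D11, E1, E10, F12, G4, G6, G7, H9, H12.
The nodes whose values change: A3, A5, A11, B12, C6, C10, D5, D6, D11, E1, E10, F12, G4, G6, G7, H9, H12.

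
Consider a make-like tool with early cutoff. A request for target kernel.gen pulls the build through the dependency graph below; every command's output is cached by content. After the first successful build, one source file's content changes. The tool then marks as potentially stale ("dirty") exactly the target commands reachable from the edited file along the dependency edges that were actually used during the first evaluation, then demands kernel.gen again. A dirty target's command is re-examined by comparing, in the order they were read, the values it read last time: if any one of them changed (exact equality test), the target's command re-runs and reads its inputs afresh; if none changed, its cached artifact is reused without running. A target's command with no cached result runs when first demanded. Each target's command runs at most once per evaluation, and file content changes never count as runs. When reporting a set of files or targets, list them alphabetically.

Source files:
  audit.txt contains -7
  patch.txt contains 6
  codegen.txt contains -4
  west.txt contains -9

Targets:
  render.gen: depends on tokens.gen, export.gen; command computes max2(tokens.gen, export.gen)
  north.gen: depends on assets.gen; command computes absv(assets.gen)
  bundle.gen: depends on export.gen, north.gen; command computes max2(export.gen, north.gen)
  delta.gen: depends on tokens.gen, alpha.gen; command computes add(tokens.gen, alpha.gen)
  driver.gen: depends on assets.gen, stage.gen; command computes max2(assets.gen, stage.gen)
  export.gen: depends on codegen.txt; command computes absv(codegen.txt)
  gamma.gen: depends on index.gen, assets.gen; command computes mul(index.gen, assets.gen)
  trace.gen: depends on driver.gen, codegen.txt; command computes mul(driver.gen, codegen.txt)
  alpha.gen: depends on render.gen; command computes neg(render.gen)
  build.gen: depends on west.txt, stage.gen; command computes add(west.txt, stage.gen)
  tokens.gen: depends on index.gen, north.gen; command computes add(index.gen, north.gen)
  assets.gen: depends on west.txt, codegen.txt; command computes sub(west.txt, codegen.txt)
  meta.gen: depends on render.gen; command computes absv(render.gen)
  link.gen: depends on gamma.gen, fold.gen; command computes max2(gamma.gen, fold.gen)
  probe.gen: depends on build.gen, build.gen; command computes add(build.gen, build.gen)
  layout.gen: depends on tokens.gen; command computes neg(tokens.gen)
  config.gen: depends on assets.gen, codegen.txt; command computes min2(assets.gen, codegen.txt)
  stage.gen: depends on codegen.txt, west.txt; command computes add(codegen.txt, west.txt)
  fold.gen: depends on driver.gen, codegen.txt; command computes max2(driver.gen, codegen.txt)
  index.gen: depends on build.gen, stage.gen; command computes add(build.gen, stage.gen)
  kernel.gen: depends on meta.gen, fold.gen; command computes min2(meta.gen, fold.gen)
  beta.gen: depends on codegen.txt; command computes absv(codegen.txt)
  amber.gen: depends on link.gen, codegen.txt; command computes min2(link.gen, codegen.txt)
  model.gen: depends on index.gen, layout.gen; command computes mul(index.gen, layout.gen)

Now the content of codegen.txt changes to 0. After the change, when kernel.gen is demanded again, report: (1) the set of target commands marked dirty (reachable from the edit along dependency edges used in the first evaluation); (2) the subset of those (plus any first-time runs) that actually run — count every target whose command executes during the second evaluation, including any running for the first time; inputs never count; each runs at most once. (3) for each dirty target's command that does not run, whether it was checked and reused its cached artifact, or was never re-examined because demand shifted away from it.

The edit dirties: assets.gen, build.gen, driver.gen, export.gen, fold.gen, index.gen, kernel.gen, meta.gen, north.gen, render.gen, stage.gen, tokens.gen.
12 target commands run: assets.gen, build.gen, driver.gen, export.gen, fold.gen, index.gen, kernel.gen, meta.gen, north.gen, render.gen, stage.gen, tokens.gen.
No dirty target's command escaped a run.

First demand of the output computes:
  assets.gen = sub(-9, -4) = -5
  export.gen = absv(-4) = 4
  north.gen = absv(-5) = 5
  stage.gen = add(-4, -9) = -13
  build.gen = add(-9, -13) = -22
  driver.gen = max2(-5, -13) = -5
  fold.gen = max2(-5, -4) = -4
  index.gen = add(-22, -13) = -35
  tokens.gen = add(-35, 5) = -30
  render.gen = max2(-30, 4) = 4
  meta.gen = absv(4) = 4
  kernel.gen = min2(4, -4) = -4

After the edit, cleaning proceeds:
  assets.gen: a read changed (codegen.txt -4->0) — executes, giving -9.
  export.gen: a read changed (codegen.txt -4->0) — executes, giving 0.
  north.gen: a read changed (assets.gen -5->-9) — executes, giving 9.
  stage.gen: a read changed (codegen.txt -4->0) — executes, giving -9.
  build.gen: a read changed (stage.gen -13->-9) — executes, giving -18.
  driver.gen: a read changed (assets.gen -5->-9; stage.gen -13->-9) — executes, giving -9.
  fold.gen: a read changed (driver.gen -5->-9; codegen.txt -4->0) — executes, giving 0.
  index.gen: a read changed (build.gen -22->-18; stage.gen -13->-9) — executes, giving -27.
  tokens.gen: a read changed (index.gen -35->-27; north.gen 5->9) — executes, giving -18.
  render.gen: a read changed (tokens.gen -30->-18; export.gen 4->0) — executes, giving 0.
  meta.gen: a read changed (render.gen 4->0) — executes, giving 0.
  kernel.gen: a read changed (meta.gen 4->0; fold.gen -4->0) — executes, giving 0.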